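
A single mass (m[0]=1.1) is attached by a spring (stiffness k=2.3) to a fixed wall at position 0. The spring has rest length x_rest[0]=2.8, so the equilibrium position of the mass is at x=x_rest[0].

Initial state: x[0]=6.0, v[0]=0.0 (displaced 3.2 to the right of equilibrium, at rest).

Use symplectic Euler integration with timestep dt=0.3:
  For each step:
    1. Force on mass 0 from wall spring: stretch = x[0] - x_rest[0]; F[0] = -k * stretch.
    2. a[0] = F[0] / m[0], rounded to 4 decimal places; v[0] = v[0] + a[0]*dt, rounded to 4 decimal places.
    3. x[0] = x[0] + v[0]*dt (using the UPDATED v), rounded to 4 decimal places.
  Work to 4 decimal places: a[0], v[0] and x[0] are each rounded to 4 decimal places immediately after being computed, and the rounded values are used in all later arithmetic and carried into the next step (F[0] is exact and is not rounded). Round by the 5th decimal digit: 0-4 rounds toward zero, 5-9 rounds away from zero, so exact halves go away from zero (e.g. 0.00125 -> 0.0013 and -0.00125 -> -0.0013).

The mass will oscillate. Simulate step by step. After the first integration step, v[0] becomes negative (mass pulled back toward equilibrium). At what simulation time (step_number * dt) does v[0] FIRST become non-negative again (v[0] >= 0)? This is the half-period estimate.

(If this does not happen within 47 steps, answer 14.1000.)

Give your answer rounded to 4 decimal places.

Answer: 2.4000

Derivation:
Step 0: x=[6.0000] v=[0.0000]
Step 1: x=[5.3978] v=[-2.0073]
Step 2: x=[4.3068] v=[-3.6368]
Step 3: x=[2.9322] v=[-4.5820]
Step 4: x=[1.5327] v=[-4.6649]
Step 5: x=[0.3717] v=[-3.8700]
Step 6: x=[-0.3323] v=[-2.3468]
Step 7: x=[-0.4469] v=[-0.3820]
Step 8: x=[0.0495] v=[1.6547]
First v>=0 after going negative at step 8, time=2.4000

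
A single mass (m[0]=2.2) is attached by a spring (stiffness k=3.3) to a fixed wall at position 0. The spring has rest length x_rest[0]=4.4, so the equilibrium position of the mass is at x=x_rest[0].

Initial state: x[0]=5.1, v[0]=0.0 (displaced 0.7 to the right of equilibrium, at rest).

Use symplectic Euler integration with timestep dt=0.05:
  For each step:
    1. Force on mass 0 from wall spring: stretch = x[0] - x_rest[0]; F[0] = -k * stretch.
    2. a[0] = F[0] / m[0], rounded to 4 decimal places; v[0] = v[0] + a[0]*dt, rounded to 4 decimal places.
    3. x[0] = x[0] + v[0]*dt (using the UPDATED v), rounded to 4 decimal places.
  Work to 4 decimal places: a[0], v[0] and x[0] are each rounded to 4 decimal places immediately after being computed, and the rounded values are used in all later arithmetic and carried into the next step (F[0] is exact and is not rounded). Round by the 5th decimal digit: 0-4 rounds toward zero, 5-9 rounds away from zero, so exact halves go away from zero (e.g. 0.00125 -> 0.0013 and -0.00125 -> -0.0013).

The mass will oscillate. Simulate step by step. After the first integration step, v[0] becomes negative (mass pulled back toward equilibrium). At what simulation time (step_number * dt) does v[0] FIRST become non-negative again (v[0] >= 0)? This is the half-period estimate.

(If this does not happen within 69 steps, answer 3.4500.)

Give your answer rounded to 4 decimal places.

Answer: 2.6000

Derivation:
Step 0: x=[5.1000] v=[0.0000]
Step 1: x=[5.0974] v=[-0.0525]
Step 2: x=[5.0922] v=[-0.1048]
Step 3: x=[5.0844] v=[-0.1567]
Step 4: x=[5.0740] v=[-0.2080]
Step 5: x=[5.0611] v=[-0.2586]
Step 6: x=[5.0457] v=[-0.3082]
Step 7: x=[5.0279] v=[-0.3566]
Step 8: x=[5.0077] v=[-0.4037]
Step 9: x=[4.9852] v=[-0.4493]
Step 10: x=[4.9605] v=[-0.4932]
Step 11: x=[4.9337] v=[-0.5352]
Step 12: x=[4.9049] v=[-0.5752]
Step 13: x=[4.8742] v=[-0.6131]
Step 14: x=[4.8418] v=[-0.6487]
Step 15: x=[4.8077] v=[-0.6818]
Step 16: x=[4.7721] v=[-0.7124]
Step 17: x=[4.7351] v=[-0.7403]
Step 18: x=[4.6968] v=[-0.7654]
Step 19: x=[4.6574] v=[-0.7877]
Step 20: x=[4.6171] v=[-0.8070]
Step 21: x=[4.5759] v=[-0.8233]
Step 22: x=[4.5341] v=[-0.8365]
Step 23: x=[4.4918] v=[-0.8466]
Step 24: x=[4.4491] v=[-0.8535]
Step 25: x=[4.4062] v=[-0.8572]
Step 26: x=[4.3633] v=[-0.8577]
Step 27: x=[4.3206] v=[-0.8549]
Step 28: x=[4.2782] v=[-0.8489]
Step 29: x=[4.2362] v=[-0.8398]
Step 30: x=[4.1948] v=[-0.8275]
Step 31: x=[4.1542] v=[-0.8121]
Step 32: x=[4.1145] v=[-0.7937]
Step 33: x=[4.0759] v=[-0.7723]
Step 34: x=[4.0385] v=[-0.7480]
Step 35: x=[4.0025] v=[-0.7209]
Step 36: x=[3.9679] v=[-0.6911]
Step 37: x=[3.9350] v=[-0.6587]
Step 38: x=[3.9038] v=[-0.6238]
Step 39: x=[3.8745] v=[-0.5866]
Step 40: x=[3.8471] v=[-0.5472]
Step 41: x=[3.8218] v=[-0.5057]
Step 42: x=[3.7987] v=[-0.4623]
Step 43: x=[3.7778] v=[-0.4172]
Step 44: x=[3.7593] v=[-0.3705]
Step 45: x=[3.7432] v=[-0.3224]
Step 46: x=[3.7295] v=[-0.2731]
Step 47: x=[3.7184] v=[-0.2228]
Step 48: x=[3.7098] v=[-0.1717]
Step 49: x=[3.7038] v=[-0.1199]
Step 50: x=[3.7004] v=[-0.0677]
Step 51: x=[3.6996] v=[-0.0152]
Step 52: x=[3.7015] v=[0.0373]
First v>=0 after going negative at step 52, time=2.6000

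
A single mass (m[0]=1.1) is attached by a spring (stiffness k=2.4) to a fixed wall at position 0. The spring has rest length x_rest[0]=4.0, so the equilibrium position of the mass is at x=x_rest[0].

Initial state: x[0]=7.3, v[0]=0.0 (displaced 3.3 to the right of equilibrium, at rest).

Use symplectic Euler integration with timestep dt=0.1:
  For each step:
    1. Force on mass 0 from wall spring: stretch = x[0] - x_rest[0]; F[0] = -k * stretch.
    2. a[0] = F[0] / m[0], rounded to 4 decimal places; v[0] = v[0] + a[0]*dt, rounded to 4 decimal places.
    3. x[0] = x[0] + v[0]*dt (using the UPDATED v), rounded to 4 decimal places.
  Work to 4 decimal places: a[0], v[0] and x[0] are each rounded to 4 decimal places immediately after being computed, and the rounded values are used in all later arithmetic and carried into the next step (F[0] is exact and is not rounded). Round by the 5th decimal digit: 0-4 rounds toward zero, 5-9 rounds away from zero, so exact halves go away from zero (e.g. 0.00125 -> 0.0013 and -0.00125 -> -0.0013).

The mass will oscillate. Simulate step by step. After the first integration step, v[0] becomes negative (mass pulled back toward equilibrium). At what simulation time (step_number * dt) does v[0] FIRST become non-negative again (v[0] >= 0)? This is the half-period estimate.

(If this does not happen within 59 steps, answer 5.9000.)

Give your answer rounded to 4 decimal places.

Step 0: x=[7.3000] v=[0.0000]
Step 1: x=[7.2280] v=[-0.7200]
Step 2: x=[7.0856] v=[-1.4243]
Step 3: x=[6.8759] v=[-2.0975]
Step 4: x=[6.6034] v=[-2.7250]
Step 5: x=[6.2741] v=[-3.2930]
Step 6: x=[5.8952] v=[-3.7892]
Step 7: x=[5.4749] v=[-4.2027]
Step 8: x=[5.0225] v=[-4.5245]
Step 9: x=[4.5477] v=[-4.7476]
Step 10: x=[4.0610] v=[-4.8671]
Step 11: x=[3.5730] v=[-4.8804]
Step 12: x=[3.0943] v=[-4.7872]
Step 13: x=[2.6353] v=[-4.5896]
Step 14: x=[2.2061] v=[-4.2919]
Step 15: x=[1.8161] v=[-3.9005]
Step 16: x=[1.4737] v=[-3.4240]
Step 17: x=[1.1864] v=[-2.8728]
Step 18: x=[0.9605] v=[-2.2589]
Step 19: x=[0.8009] v=[-1.5957]
Step 20: x=[0.7111] v=[-0.8977]
Step 21: x=[0.6931] v=[-0.1801]
Step 22: x=[0.7472] v=[0.5414]
First v>=0 after going negative at step 22, time=2.2000

Answer: 2.2000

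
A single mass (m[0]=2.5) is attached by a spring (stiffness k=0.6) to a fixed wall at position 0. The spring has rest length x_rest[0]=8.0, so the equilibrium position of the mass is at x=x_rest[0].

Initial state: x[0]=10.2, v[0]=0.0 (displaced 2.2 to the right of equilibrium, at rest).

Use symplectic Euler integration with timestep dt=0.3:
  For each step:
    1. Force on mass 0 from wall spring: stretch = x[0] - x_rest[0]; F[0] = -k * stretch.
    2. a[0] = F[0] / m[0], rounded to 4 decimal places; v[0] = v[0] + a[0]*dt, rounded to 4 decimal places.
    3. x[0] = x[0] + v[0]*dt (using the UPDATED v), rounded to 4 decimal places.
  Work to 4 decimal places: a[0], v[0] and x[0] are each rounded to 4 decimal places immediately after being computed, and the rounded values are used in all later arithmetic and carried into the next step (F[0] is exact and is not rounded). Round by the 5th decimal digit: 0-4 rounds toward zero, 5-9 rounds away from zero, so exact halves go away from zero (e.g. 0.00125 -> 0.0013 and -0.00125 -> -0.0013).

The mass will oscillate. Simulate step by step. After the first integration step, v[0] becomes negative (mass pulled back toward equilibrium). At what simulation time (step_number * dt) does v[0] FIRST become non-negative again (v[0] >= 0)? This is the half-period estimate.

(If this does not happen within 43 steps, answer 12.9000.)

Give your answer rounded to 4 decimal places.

Step 0: x=[10.2000] v=[0.0000]
Step 1: x=[10.1525] v=[-0.1584]
Step 2: x=[10.0585] v=[-0.3134]
Step 3: x=[9.9200] v=[-0.4616]
Step 4: x=[9.7401] v=[-0.5998]
Step 5: x=[9.5226] v=[-0.7251]
Step 6: x=[9.2722] v=[-0.8347]
Step 7: x=[8.9943] v=[-0.9263]
Step 8: x=[8.6949] v=[-0.9979]
Step 9: x=[8.3805] v=[-1.0479]
Step 10: x=[8.0579] v=[-1.0753]
Step 11: x=[7.7341] v=[-1.0795]
Step 12: x=[7.4160] v=[-1.0604]
Step 13: x=[7.1105] v=[-1.0183]
Step 14: x=[6.8242] v=[-0.9543]
Step 15: x=[6.5633] v=[-0.8696]
Step 16: x=[6.3334] v=[-0.7662]
Step 17: x=[6.1395] v=[-0.6462]
Step 18: x=[5.9858] v=[-0.5123]
Step 19: x=[5.8756] v=[-0.3673]
Step 20: x=[5.8113] v=[-0.2143]
Step 21: x=[5.7943] v=[-0.0567]
Step 22: x=[5.8249] v=[0.1021]
First v>=0 after going negative at step 22, time=6.6000

Answer: 6.6000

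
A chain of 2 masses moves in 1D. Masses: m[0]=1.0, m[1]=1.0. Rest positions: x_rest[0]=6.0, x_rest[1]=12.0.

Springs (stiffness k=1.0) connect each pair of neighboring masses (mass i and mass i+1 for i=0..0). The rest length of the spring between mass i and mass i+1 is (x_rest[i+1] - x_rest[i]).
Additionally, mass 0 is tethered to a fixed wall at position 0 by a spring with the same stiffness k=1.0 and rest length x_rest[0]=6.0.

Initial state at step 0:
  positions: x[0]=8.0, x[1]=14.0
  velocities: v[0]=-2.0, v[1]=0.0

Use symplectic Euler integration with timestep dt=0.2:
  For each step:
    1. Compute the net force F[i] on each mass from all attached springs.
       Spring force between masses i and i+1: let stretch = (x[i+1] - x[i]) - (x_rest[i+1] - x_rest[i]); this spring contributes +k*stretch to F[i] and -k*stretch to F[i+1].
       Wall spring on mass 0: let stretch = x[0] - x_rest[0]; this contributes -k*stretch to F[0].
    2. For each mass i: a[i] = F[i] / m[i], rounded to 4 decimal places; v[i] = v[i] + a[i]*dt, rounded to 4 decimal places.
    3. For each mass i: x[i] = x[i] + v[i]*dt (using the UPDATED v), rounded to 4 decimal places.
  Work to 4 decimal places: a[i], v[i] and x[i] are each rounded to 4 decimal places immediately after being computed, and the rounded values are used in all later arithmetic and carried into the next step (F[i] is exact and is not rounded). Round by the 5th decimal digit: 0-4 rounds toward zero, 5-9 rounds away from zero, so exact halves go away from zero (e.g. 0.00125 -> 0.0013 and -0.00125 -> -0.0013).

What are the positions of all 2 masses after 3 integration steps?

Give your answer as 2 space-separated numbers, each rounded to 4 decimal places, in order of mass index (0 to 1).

Answer: 6.4762 13.9223

Derivation:
Step 0: x=[8.0000 14.0000] v=[-2.0000 0.0000]
Step 1: x=[7.5200 14.0000] v=[-2.4000 0.0000]
Step 2: x=[6.9984 13.9808] v=[-2.6080 -0.0960]
Step 3: x=[6.4762 13.9223] v=[-2.6112 -0.2925]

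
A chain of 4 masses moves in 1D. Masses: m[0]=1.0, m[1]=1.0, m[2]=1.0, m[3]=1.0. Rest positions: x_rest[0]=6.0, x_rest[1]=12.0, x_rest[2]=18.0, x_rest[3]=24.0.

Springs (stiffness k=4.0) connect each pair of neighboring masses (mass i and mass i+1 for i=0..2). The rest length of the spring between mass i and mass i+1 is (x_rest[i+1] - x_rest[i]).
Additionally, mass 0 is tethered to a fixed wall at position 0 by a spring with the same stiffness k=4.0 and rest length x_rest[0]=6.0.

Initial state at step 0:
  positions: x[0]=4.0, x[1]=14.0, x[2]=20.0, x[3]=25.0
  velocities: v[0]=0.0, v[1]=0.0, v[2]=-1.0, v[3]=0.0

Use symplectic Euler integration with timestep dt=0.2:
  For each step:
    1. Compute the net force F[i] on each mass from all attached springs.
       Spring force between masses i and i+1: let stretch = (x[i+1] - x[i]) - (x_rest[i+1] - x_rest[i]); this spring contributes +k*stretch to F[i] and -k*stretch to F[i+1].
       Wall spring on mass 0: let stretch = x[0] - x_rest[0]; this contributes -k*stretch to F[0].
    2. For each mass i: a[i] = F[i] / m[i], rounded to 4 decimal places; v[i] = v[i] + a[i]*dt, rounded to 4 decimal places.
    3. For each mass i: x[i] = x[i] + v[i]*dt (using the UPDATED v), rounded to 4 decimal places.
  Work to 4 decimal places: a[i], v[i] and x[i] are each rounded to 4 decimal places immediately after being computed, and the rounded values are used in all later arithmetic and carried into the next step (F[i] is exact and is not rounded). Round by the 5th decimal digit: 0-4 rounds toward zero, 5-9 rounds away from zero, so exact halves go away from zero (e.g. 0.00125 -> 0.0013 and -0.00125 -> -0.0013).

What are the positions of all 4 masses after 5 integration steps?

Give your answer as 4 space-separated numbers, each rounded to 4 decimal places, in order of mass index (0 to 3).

Step 0: x=[4.0000 14.0000 20.0000 25.0000] v=[0.0000 0.0000 -1.0000 0.0000]
Step 1: x=[4.9600 13.3600 19.6400 25.1600] v=[4.8000 -3.2000 -1.8000 0.8000]
Step 2: x=[6.4704 12.3808 19.1584 25.3968] v=[7.5520 -4.8960 -2.4080 1.1840]
Step 3: x=[7.8912 11.5404 18.5905 25.5955] v=[7.1040 -4.2022 -2.8394 0.9933]
Step 4: x=[8.6333 11.2441 18.0154 25.6334] v=[3.7104 -1.4815 -2.8755 0.1893]
Step 5: x=[8.4118 11.6135 17.5758 25.4124] v=[-1.1076 1.8469 -2.1981 -1.1051]

Answer: 8.4118 11.6135 17.5758 25.4124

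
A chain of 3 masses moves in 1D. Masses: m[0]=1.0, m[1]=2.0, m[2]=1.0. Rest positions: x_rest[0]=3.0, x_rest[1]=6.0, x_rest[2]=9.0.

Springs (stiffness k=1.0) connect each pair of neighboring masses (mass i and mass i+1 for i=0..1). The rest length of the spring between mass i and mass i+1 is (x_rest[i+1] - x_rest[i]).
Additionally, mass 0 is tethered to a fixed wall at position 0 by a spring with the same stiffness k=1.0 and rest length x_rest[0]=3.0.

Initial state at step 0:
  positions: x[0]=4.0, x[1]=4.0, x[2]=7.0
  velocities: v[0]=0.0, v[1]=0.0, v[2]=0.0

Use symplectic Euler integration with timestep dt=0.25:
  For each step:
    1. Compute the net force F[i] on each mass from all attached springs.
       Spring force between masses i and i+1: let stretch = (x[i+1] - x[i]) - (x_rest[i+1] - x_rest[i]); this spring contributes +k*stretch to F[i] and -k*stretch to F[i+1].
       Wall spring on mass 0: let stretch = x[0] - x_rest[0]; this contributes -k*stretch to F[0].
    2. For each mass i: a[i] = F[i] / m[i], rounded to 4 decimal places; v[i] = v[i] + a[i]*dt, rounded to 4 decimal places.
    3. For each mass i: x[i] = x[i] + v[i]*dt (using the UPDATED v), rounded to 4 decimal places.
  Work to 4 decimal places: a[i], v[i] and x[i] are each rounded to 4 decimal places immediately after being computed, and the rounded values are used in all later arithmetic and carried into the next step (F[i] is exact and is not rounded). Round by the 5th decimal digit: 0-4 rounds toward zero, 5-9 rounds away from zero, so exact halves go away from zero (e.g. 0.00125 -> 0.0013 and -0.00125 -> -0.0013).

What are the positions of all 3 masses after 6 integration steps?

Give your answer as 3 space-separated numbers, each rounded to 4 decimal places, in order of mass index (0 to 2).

Step 0: x=[4.0000 4.0000 7.0000] v=[0.0000 0.0000 0.0000]
Step 1: x=[3.7500 4.0938 7.0000] v=[-1.0000 0.3750 0.0000]
Step 2: x=[3.2871 4.2676 7.0059] v=[-1.8516 0.6953 0.0235]
Step 3: x=[2.6800 4.4964 7.0281] v=[-2.4283 0.9150 0.0889]
Step 4: x=[2.0190 4.7475 7.0796] v=[-2.6442 1.0044 0.2060]
Step 5: x=[1.4023 4.9862 7.1729] v=[-2.4668 0.9549 0.3730]
Step 6: x=[0.9220 5.1813 7.3170] v=[-1.9214 0.7803 0.5763]

Answer: 0.9220 5.1813 7.3170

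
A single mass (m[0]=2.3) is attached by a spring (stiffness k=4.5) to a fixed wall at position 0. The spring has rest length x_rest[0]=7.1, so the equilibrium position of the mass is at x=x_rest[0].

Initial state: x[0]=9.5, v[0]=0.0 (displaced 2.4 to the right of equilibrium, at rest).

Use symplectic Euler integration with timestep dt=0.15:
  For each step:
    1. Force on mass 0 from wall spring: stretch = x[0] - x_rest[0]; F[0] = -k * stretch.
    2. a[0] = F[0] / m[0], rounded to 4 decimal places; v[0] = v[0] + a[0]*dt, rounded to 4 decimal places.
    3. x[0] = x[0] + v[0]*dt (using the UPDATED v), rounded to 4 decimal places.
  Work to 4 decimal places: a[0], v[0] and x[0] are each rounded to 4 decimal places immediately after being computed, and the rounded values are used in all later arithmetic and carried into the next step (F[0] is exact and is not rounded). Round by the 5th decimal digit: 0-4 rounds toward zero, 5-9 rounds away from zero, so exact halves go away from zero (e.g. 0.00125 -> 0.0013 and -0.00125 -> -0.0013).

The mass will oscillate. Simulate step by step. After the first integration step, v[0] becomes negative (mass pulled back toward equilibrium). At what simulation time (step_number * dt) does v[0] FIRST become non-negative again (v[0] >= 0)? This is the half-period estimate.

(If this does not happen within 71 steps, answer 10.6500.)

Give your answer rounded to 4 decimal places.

Answer: 2.2500

Derivation:
Step 0: x=[9.5000] v=[0.0000]
Step 1: x=[9.3943] v=[-0.7044]
Step 2: x=[9.1876] v=[-1.3777]
Step 3: x=[8.8890] v=[-1.9904]
Step 4: x=[8.5117] v=[-2.5154]
Step 5: x=[8.0722] v=[-2.9297]
Step 6: x=[7.5900] v=[-3.2150]
Step 7: x=[7.0862] v=[-3.3588]
Step 8: x=[6.5830] v=[-3.3548]
Step 9: x=[6.1025] v=[-3.2031]
Step 10: x=[5.6659] v=[-2.9104]
Step 11: x=[5.2925] v=[-2.4895]
Step 12: x=[4.9987] v=[-1.9590]
Step 13: x=[4.7974] v=[-1.3423]
Step 14: x=[4.6974] v=[-0.6665]
Step 15: x=[4.7032] v=[0.0386]
First v>=0 after going negative at step 15, time=2.2500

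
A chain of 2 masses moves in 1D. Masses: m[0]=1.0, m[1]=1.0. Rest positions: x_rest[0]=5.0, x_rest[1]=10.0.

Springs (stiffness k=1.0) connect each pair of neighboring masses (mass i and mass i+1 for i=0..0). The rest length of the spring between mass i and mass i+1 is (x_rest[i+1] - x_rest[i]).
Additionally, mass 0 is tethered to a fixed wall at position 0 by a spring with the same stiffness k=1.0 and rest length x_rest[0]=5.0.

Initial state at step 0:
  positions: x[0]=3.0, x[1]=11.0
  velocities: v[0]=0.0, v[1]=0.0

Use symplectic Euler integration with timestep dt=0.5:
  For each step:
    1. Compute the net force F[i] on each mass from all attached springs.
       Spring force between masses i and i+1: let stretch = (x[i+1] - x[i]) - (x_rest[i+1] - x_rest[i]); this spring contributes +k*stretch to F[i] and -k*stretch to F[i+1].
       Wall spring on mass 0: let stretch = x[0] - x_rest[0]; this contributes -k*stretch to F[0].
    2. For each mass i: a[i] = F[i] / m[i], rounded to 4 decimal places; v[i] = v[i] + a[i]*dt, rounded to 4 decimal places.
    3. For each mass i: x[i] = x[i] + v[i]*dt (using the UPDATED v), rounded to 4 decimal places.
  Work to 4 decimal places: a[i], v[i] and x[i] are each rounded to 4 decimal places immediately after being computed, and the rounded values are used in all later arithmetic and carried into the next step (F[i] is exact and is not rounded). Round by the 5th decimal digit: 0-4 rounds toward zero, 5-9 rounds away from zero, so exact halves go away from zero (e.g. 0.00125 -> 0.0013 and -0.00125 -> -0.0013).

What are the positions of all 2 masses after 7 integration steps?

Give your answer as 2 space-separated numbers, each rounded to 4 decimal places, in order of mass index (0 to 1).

Step 0: x=[3.0000 11.0000] v=[0.0000 0.0000]
Step 1: x=[4.2500 10.2500] v=[2.5000 -1.5000]
Step 2: x=[5.9375 9.2500] v=[3.3750 -2.0000]
Step 3: x=[6.9688 8.6719] v=[2.0625 -1.1563]
Step 4: x=[6.6836 8.9180] v=[-0.5704 0.4922]
Step 5: x=[5.2861 9.8555] v=[-2.7950 1.8750]
Step 6: x=[3.7094 10.9007] v=[-3.1534 2.0903]
Step 7: x=[3.0032 11.3981] v=[-1.4125 0.9947]

Answer: 3.0032 11.3981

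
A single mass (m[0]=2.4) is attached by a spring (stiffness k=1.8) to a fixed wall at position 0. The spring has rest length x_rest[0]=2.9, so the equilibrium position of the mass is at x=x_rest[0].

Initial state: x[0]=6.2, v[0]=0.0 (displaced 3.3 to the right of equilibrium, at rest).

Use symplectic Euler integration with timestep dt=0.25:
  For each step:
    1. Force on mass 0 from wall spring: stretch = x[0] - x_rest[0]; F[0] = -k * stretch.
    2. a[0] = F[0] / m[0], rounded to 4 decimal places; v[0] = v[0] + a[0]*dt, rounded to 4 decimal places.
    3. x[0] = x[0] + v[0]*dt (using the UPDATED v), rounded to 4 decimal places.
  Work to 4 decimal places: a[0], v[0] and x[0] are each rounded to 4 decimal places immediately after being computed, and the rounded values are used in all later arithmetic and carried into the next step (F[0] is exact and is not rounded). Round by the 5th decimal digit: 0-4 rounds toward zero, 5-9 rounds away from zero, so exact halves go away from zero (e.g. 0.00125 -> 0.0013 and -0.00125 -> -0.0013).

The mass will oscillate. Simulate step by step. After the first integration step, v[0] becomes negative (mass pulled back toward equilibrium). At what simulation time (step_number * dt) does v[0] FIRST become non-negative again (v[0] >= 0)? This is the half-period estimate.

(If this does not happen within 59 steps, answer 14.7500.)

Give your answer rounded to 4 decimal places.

Answer: 3.7500

Derivation:
Step 0: x=[6.2000] v=[0.0000]
Step 1: x=[6.0453] v=[-0.6188]
Step 2: x=[5.7432] v=[-1.2086]
Step 3: x=[5.3078] v=[-1.7417]
Step 4: x=[4.7595] v=[-2.1932]
Step 5: x=[4.1240] v=[-2.5419]
Step 6: x=[3.4312] v=[-2.7714]
Step 7: x=[2.7135] v=[-2.8710]
Step 8: x=[2.0045] v=[-2.8360]
Step 9: x=[1.3375] v=[-2.6681]
Step 10: x=[0.7437] v=[-2.3751]
Step 11: x=[0.2510] v=[-1.9708]
Step 12: x=[-0.1175] v=[-1.4741]
Step 13: x=[-0.3446] v=[-0.9083]
Step 14: x=[-0.4196] v=[-0.2999]
Step 15: x=[-0.3390] v=[0.3225]
First v>=0 after going negative at step 15, time=3.7500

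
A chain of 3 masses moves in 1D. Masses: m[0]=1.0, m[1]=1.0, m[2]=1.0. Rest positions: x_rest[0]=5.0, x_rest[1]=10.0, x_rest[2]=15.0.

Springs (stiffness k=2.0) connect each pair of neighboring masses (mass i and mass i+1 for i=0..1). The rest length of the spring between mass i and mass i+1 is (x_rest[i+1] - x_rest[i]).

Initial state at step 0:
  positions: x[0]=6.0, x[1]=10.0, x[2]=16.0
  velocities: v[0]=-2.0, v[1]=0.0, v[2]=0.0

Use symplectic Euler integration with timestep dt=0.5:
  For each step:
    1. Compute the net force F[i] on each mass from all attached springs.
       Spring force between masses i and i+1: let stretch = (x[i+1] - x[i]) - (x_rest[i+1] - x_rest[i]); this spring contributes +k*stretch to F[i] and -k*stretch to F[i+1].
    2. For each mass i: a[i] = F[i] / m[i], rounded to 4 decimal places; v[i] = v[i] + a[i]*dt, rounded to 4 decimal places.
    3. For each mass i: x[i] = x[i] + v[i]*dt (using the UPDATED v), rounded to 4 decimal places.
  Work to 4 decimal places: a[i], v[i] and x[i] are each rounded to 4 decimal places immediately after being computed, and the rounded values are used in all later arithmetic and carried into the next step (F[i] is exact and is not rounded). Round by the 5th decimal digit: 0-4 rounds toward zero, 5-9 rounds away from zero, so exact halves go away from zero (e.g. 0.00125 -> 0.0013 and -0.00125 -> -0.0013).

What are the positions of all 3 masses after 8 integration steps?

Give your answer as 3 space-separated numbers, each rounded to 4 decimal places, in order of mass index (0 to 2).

Answer: 3.6056 7.5157 12.8790

Derivation:
Step 0: x=[6.0000 10.0000 16.0000] v=[-2.0000 0.0000 0.0000]
Step 1: x=[4.5000 11.0000 15.5000] v=[-3.0000 2.0000 -1.0000]
Step 2: x=[3.7500 11.0000 15.2500] v=[-1.5000 0.0000 -0.5000]
Step 3: x=[4.1250 9.5000 15.3750] v=[0.7500 -3.0000 0.2500]
Step 4: x=[4.6875 8.2500 15.0625] v=[1.1250 -2.5000 -0.6250]
Step 5: x=[4.5313 8.6250 13.8438] v=[-0.3125 0.7500 -2.4375]
Step 6: x=[3.9219 9.5626 12.5157] v=[-1.2188 1.8751 -2.6563]
Step 7: x=[3.6329 9.1564 12.2110] v=[-0.5781 -0.8125 -0.6094]
Step 8: x=[3.6056 7.5157 12.8790] v=[-0.0546 -3.2814 1.3360]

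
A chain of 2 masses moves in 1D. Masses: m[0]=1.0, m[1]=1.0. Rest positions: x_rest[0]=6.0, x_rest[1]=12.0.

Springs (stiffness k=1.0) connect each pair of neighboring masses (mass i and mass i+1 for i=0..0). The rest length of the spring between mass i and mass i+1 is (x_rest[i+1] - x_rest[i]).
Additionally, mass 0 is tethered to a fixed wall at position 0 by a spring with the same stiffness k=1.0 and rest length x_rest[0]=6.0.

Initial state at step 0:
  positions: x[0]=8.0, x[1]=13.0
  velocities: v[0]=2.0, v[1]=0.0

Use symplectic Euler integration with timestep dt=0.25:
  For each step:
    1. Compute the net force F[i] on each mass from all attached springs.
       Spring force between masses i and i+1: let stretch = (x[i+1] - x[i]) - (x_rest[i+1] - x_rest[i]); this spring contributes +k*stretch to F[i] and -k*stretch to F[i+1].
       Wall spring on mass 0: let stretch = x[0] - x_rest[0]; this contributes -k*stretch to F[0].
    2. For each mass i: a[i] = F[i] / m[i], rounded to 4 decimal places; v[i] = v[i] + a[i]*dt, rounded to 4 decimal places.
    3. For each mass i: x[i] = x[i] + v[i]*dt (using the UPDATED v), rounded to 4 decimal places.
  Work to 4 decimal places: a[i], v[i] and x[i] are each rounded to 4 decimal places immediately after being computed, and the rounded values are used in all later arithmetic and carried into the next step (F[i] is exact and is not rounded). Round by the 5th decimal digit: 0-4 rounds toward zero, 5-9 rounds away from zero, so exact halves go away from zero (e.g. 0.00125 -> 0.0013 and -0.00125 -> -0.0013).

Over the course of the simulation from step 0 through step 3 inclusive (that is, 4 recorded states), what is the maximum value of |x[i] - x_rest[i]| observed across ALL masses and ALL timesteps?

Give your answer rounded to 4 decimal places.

Answer: 2.4024

Derivation:
Step 0: x=[8.0000 13.0000] v=[2.0000 0.0000]
Step 1: x=[8.3125 13.0625] v=[1.2500 0.2500]
Step 2: x=[8.4024 13.2031] v=[0.3594 0.5625]
Step 3: x=[8.2672 13.4187] v=[-0.5410 0.8623]
Max displacement = 2.4024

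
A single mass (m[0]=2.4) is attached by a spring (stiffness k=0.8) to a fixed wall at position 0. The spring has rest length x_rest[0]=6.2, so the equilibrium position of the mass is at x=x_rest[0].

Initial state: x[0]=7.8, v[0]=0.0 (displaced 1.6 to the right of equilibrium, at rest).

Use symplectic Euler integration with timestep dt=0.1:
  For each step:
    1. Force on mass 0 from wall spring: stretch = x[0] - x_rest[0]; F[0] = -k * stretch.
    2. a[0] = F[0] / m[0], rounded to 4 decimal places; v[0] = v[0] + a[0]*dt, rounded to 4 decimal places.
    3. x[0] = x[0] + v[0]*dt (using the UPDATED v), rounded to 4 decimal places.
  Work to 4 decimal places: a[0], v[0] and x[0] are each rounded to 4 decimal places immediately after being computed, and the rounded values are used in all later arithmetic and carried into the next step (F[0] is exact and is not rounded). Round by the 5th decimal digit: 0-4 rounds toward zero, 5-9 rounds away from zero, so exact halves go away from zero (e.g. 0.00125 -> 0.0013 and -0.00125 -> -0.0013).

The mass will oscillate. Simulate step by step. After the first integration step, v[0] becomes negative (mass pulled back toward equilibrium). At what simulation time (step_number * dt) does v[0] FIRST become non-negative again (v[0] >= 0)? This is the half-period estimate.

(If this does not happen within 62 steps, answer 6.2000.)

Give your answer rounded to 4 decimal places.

Answer: 5.5000

Derivation:
Step 0: x=[7.8000] v=[0.0000]
Step 1: x=[7.7947] v=[-0.0533]
Step 2: x=[7.7841] v=[-0.1065]
Step 3: x=[7.7682] v=[-0.1593]
Step 4: x=[7.7470] v=[-0.2116]
Step 5: x=[7.7207] v=[-0.2632]
Step 6: x=[7.6893] v=[-0.3139]
Step 7: x=[7.6530] v=[-0.3635]
Step 8: x=[7.6118] v=[-0.4119]
Step 9: x=[7.5659] v=[-0.4590]
Step 10: x=[7.5155] v=[-0.5045]
Step 11: x=[7.4607] v=[-0.5484]
Step 12: x=[7.4017] v=[-0.5904]
Step 13: x=[7.3387] v=[-0.6305]
Step 14: x=[7.2719] v=[-0.6685]
Step 15: x=[7.2015] v=[-0.7042]
Step 16: x=[7.1277] v=[-0.7376]
Step 17: x=[7.0509] v=[-0.7685]
Step 18: x=[6.9712] v=[-0.7969]
Step 19: x=[6.8889] v=[-0.8226]
Step 20: x=[6.8043] v=[-0.8456]
Step 21: x=[6.7177] v=[-0.8657]
Step 22: x=[6.6294] v=[-0.8830]
Step 23: x=[6.5397] v=[-0.8973]
Step 24: x=[6.4488] v=[-0.9086]
Step 25: x=[6.3571] v=[-0.9169]
Step 26: x=[6.2649] v=[-0.9221]
Step 27: x=[6.1725] v=[-0.9243]
Step 28: x=[6.0802] v=[-0.9234]
Step 29: x=[5.9883] v=[-0.9194]
Step 30: x=[5.8971] v=[-0.9123]
Step 31: x=[5.8069] v=[-0.9022]
Step 32: x=[5.7180] v=[-0.8891]
Step 33: x=[5.6307] v=[-0.8730]
Step 34: x=[5.5453] v=[-0.8540]
Step 35: x=[5.4621] v=[-0.8322]
Step 36: x=[5.3813] v=[-0.8076]
Step 37: x=[5.3033] v=[-0.7803]
Step 38: x=[5.2283] v=[-0.7504]
Step 39: x=[5.1565] v=[-0.7180]
Step 40: x=[5.0882] v=[-0.6832]
Step 41: x=[5.0236] v=[-0.6461]
Step 42: x=[4.9629] v=[-0.6069]
Step 43: x=[4.9063] v=[-0.5657]
Step 44: x=[4.8540] v=[-0.5226]
Step 45: x=[4.8062] v=[-0.4777]
Step 46: x=[4.7631] v=[-0.4312]
Step 47: x=[4.7248] v=[-0.3833]
Step 48: x=[4.6914] v=[-0.3341]
Step 49: x=[4.6630] v=[-0.2838]
Step 50: x=[4.6397] v=[-0.2326]
Step 51: x=[4.6216] v=[-0.1806]
Step 52: x=[4.6088] v=[-0.1280]
Step 53: x=[4.6013] v=[-0.0750]
Step 54: x=[4.5991] v=[-0.0217]
Step 55: x=[4.6023] v=[0.0317]
First v>=0 after going negative at step 55, time=5.5000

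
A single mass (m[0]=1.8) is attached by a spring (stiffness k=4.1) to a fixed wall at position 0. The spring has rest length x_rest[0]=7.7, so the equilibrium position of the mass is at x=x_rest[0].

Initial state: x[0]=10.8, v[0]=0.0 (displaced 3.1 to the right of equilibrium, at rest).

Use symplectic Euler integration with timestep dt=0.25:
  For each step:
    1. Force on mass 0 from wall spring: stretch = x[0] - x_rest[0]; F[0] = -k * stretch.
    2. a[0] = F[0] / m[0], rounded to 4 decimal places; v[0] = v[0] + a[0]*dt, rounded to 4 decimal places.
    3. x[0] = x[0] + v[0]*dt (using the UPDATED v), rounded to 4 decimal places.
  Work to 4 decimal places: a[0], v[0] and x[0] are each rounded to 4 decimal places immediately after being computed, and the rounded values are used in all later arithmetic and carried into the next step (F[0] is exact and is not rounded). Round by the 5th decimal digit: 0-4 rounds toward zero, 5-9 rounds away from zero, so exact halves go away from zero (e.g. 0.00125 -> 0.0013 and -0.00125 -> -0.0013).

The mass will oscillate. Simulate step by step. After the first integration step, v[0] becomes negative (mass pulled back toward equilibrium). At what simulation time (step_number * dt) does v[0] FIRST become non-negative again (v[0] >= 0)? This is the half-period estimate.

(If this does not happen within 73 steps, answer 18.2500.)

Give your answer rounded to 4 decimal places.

Answer: 2.2500

Derivation:
Step 0: x=[10.8000] v=[0.0000]
Step 1: x=[10.3587] v=[-1.7653]
Step 2: x=[9.5389] v=[-3.2793]
Step 3: x=[8.4573] v=[-4.3265]
Step 4: x=[7.2679] v=[-4.7578]
Step 5: x=[6.1400] v=[-4.5118]
Step 6: x=[5.2341] v=[-3.6235]
Step 7: x=[4.6793] v=[-2.2193]
Step 8: x=[4.5545] v=[-0.4992]
Step 9: x=[4.8775] v=[1.2920]
First v>=0 after going negative at step 9, time=2.2500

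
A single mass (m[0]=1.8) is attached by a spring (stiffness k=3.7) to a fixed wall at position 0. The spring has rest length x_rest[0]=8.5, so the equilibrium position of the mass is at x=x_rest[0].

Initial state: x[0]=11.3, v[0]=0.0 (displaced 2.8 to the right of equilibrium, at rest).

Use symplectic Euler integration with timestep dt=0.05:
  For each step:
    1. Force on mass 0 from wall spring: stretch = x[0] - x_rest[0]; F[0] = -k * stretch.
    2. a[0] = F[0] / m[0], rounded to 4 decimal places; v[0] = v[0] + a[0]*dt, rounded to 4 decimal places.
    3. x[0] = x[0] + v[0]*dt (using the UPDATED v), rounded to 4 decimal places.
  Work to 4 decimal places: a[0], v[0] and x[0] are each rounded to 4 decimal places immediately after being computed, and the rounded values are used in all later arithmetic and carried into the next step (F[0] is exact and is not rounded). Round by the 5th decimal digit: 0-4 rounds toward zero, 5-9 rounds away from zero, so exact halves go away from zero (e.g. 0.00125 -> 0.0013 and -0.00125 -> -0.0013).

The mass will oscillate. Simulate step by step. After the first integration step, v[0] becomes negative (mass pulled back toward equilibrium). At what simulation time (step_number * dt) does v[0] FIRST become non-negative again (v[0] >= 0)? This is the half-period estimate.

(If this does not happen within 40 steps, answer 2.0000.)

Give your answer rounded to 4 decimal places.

Answer: 2.0000

Derivation:
Step 0: x=[11.3000] v=[0.0000]
Step 1: x=[11.2856] v=[-0.2878]
Step 2: x=[11.2569] v=[-0.5741]
Step 3: x=[11.2140] v=[-0.8575]
Step 4: x=[11.1572] v=[-1.1364]
Step 5: x=[11.0867] v=[-1.4095]
Step 6: x=[11.0029] v=[-1.6754]
Step 7: x=[10.9063] v=[-1.9326]
Step 8: x=[10.7973] v=[-2.1799]
Step 9: x=[10.6765] v=[-2.4160]
Step 10: x=[10.5445] v=[-2.6397]
Step 11: x=[10.4020] v=[-2.8498]
Step 12: x=[10.2497] v=[-3.0453]
Step 13: x=[10.0884] v=[-3.2251]
Step 14: x=[9.9190] v=[-3.3884]
Step 15: x=[9.7423] v=[-3.5342]
Step 16: x=[9.5592] v=[-3.6619]
Step 17: x=[9.3707] v=[-3.7708]
Step 18: x=[9.1777] v=[-3.8603]
Step 19: x=[8.9812] v=[-3.9300]
Step 20: x=[8.7822] v=[-3.9795]
Step 21: x=[8.5818] v=[-4.0085]
Step 22: x=[8.3810] v=[-4.0169]
Step 23: x=[8.1808] v=[-4.0047]
Step 24: x=[7.9822] v=[-3.9719]
Step 25: x=[7.7863] v=[-3.9187]
Step 26: x=[7.5940] v=[-3.8453]
Step 27: x=[7.4064] v=[-3.7522]
Step 28: x=[7.2244] v=[-3.6398]
Step 29: x=[7.0490] v=[-3.5087]
Step 30: x=[6.8810] v=[-3.3596]
Step 31: x=[6.7213] v=[-3.1932]
Step 32: x=[6.5708] v=[-3.0104]
Step 33: x=[6.4302] v=[-2.8121]
Step 34: x=[6.3002] v=[-2.5994]
Step 35: x=[6.1815] v=[-2.3733]
Step 36: x=[6.0748] v=[-2.1350]
Step 37: x=[5.9805] v=[-1.8857]
Step 38: x=[5.8992] v=[-1.6268]
Step 39: x=[5.8312] v=[-1.3595]
Step 40: x=[5.7769] v=[-1.0852]
v[0] did not become non-negative within 40 steps; using fallback time=2.0000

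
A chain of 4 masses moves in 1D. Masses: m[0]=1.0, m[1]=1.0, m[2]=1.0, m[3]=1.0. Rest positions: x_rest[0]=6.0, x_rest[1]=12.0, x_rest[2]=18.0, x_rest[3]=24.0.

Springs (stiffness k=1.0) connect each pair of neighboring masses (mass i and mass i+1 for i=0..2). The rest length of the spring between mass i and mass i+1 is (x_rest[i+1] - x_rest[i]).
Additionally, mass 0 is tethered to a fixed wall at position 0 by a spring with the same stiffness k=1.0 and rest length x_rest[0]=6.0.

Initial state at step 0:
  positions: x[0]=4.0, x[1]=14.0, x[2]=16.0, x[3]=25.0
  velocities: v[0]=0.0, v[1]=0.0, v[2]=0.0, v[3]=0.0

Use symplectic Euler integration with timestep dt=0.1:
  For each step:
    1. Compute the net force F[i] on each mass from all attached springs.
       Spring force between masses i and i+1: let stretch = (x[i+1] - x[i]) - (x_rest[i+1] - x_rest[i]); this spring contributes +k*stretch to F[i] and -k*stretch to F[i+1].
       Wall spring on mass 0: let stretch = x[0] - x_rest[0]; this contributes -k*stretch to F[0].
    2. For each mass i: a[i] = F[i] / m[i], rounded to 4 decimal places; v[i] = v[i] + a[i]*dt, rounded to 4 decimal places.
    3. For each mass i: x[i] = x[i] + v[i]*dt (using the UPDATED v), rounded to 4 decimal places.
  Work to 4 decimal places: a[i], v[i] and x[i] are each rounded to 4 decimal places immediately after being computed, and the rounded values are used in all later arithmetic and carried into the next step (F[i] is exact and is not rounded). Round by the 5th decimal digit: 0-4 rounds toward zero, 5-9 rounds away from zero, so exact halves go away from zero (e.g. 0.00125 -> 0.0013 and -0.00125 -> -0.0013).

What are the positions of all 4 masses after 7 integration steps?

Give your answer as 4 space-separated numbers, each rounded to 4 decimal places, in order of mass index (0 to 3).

Step 0: x=[4.0000 14.0000 16.0000 25.0000] v=[0.0000 0.0000 0.0000 0.0000]
Step 1: x=[4.0600 13.9200 16.0700 24.9700] v=[0.6000 -0.8000 0.7000 -0.3000]
Step 2: x=[4.1780 13.7629 16.2075 24.9110] v=[1.1800 -1.5710 1.3750 -0.5900]
Step 3: x=[4.3501 13.5344 16.4076 24.8250] v=[1.7207 -2.2850 2.0009 -0.8604]
Step 4: x=[4.5705 13.2428 16.6631 24.7148] v=[2.2041 -2.9161 2.5553 -1.1021]
Step 5: x=[4.8319 12.8987 16.9649 24.5841] v=[2.6143 -3.4413 3.0184 -1.3073]
Step 6: x=[5.1257 12.5146 17.3023 24.4372] v=[2.9378 -3.8414 3.3737 -1.4692]
Step 7: x=[5.4421 12.1045 17.6631 24.2789] v=[3.1641 -4.1015 3.6084 -1.5827]

Answer: 5.4421 12.1045 17.6631 24.2789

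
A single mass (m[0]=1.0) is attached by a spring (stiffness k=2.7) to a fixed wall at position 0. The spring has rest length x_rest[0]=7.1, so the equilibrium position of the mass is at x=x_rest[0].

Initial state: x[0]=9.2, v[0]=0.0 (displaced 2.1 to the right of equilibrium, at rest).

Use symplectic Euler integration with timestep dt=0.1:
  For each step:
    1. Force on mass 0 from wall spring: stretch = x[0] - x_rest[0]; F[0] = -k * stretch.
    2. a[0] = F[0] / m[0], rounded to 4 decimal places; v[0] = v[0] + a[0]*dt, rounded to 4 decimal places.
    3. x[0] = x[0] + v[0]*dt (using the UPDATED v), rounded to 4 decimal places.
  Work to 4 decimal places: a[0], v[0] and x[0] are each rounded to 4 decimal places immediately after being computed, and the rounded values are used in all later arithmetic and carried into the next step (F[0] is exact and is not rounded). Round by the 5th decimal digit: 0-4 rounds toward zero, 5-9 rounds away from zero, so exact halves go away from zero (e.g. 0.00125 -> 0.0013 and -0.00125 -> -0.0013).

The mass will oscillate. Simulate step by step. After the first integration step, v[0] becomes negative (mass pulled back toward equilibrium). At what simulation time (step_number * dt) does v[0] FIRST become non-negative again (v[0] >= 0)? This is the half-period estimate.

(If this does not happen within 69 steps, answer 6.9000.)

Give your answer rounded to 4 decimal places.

Answer: 2.0000

Derivation:
Step 0: x=[9.2000] v=[0.0000]
Step 1: x=[9.1433] v=[-0.5670]
Step 2: x=[9.0314] v=[-1.1187]
Step 3: x=[8.8674] v=[-1.6402]
Step 4: x=[8.6557] v=[-2.1174]
Step 5: x=[8.4020] v=[-2.5374]
Step 6: x=[8.1131] v=[-2.8889]
Step 7: x=[7.7969] v=[-3.1624]
Step 8: x=[7.4618] v=[-3.3506]
Step 9: x=[7.1170] v=[-3.4483]
Step 10: x=[6.7717] v=[-3.4529]
Step 11: x=[6.4353] v=[-3.3643]
Step 12: x=[6.1168] v=[-3.1848]
Step 13: x=[5.8249] v=[-2.9193]
Step 14: x=[5.5674] v=[-2.5750]
Step 15: x=[5.3513] v=[-2.1612]
Step 16: x=[5.1824] v=[-1.6891]
Step 17: x=[5.0653] v=[-1.1714]
Step 18: x=[5.0031] v=[-0.6220]
Step 19: x=[4.9975] v=[-0.0558]
Step 20: x=[5.0487] v=[0.5119]
First v>=0 after going negative at step 20, time=2.0000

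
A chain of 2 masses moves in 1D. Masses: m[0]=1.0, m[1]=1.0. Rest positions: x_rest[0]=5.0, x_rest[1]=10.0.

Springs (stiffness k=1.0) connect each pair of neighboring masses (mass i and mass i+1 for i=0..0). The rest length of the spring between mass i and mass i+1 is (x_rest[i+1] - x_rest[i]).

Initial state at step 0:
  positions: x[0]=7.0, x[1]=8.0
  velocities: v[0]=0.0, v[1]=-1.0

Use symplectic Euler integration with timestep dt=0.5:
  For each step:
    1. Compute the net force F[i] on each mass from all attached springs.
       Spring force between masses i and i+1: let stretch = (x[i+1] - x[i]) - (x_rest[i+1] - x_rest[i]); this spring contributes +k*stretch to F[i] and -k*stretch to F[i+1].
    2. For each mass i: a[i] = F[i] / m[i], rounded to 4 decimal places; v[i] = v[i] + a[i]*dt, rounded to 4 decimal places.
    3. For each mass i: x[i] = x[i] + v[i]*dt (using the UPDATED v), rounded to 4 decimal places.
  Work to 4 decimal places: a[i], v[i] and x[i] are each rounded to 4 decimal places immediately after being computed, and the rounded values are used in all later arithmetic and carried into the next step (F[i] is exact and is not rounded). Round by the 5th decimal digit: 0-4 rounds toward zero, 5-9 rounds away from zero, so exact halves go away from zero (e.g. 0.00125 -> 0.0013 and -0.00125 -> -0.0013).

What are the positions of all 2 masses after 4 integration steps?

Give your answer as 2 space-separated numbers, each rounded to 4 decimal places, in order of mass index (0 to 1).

Step 0: x=[7.0000 8.0000] v=[0.0000 -1.0000]
Step 1: x=[6.0000 8.5000] v=[-2.0000 1.0000]
Step 2: x=[4.3750 9.6250] v=[-3.2500 2.2500]
Step 3: x=[2.8125 10.6875] v=[-3.1250 2.1250]
Step 4: x=[1.9688 11.0313] v=[-1.6875 0.6875]

Answer: 1.9688 11.0313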